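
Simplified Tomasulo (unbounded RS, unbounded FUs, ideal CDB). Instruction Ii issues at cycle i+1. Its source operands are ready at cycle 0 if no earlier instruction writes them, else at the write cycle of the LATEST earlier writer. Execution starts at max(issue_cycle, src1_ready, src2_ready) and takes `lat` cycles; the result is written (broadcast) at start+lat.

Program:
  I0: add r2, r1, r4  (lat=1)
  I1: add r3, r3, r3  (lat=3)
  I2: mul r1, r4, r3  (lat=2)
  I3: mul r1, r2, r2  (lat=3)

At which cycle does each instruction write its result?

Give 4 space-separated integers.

Answer: 2 5 7 7

Derivation:
I0 add r2: issue@1 deps=(None,None) exec_start@1 write@2
I1 add r3: issue@2 deps=(None,None) exec_start@2 write@5
I2 mul r1: issue@3 deps=(None,1) exec_start@5 write@7
I3 mul r1: issue@4 deps=(0,0) exec_start@4 write@7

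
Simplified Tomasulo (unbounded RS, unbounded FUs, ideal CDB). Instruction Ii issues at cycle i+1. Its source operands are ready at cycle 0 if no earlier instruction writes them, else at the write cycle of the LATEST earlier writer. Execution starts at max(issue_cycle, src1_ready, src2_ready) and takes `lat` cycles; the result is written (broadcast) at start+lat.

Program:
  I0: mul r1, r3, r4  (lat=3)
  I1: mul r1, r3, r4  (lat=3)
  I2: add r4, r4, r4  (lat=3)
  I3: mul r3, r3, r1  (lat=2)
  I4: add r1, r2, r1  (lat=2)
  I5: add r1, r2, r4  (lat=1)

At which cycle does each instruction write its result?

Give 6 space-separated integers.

Answer: 4 5 6 7 7 7

Derivation:
I0 mul r1: issue@1 deps=(None,None) exec_start@1 write@4
I1 mul r1: issue@2 deps=(None,None) exec_start@2 write@5
I2 add r4: issue@3 deps=(None,None) exec_start@3 write@6
I3 mul r3: issue@4 deps=(None,1) exec_start@5 write@7
I4 add r1: issue@5 deps=(None,1) exec_start@5 write@7
I5 add r1: issue@6 deps=(None,2) exec_start@6 write@7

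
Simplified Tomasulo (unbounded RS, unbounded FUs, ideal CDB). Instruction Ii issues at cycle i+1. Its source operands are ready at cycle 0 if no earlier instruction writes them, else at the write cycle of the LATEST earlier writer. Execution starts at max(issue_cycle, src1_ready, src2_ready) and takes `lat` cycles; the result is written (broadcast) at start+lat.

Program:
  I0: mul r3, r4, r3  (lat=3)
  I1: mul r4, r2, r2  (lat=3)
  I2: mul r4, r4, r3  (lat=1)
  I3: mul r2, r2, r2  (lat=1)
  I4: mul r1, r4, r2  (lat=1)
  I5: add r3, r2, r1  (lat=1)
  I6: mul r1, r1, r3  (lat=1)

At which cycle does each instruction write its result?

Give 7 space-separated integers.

Answer: 4 5 6 5 7 8 9

Derivation:
I0 mul r3: issue@1 deps=(None,None) exec_start@1 write@4
I1 mul r4: issue@2 deps=(None,None) exec_start@2 write@5
I2 mul r4: issue@3 deps=(1,0) exec_start@5 write@6
I3 mul r2: issue@4 deps=(None,None) exec_start@4 write@5
I4 mul r1: issue@5 deps=(2,3) exec_start@6 write@7
I5 add r3: issue@6 deps=(3,4) exec_start@7 write@8
I6 mul r1: issue@7 deps=(4,5) exec_start@8 write@9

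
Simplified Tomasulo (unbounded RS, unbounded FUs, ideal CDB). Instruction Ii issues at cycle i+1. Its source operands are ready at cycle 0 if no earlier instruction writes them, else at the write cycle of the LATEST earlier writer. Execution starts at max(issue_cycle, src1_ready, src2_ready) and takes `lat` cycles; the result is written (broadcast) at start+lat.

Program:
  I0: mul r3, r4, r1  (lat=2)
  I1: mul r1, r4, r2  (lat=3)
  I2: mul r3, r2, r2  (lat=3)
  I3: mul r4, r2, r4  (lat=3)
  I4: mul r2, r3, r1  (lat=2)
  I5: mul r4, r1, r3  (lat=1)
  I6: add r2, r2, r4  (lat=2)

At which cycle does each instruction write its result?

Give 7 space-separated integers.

I0 mul r3: issue@1 deps=(None,None) exec_start@1 write@3
I1 mul r1: issue@2 deps=(None,None) exec_start@2 write@5
I2 mul r3: issue@3 deps=(None,None) exec_start@3 write@6
I3 mul r4: issue@4 deps=(None,None) exec_start@4 write@7
I4 mul r2: issue@5 deps=(2,1) exec_start@6 write@8
I5 mul r4: issue@6 deps=(1,2) exec_start@6 write@7
I6 add r2: issue@7 deps=(4,5) exec_start@8 write@10

Answer: 3 5 6 7 8 7 10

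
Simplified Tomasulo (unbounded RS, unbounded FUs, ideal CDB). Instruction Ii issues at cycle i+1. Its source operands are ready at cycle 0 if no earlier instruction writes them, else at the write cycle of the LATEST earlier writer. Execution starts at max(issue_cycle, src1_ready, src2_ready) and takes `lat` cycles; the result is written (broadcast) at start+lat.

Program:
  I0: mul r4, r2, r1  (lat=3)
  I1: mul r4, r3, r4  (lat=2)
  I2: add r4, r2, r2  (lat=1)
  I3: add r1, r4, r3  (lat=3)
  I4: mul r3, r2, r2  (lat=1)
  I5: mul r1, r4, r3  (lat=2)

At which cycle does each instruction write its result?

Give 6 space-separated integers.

I0 mul r4: issue@1 deps=(None,None) exec_start@1 write@4
I1 mul r4: issue@2 deps=(None,0) exec_start@4 write@6
I2 add r4: issue@3 deps=(None,None) exec_start@3 write@4
I3 add r1: issue@4 deps=(2,None) exec_start@4 write@7
I4 mul r3: issue@5 deps=(None,None) exec_start@5 write@6
I5 mul r1: issue@6 deps=(2,4) exec_start@6 write@8

Answer: 4 6 4 7 6 8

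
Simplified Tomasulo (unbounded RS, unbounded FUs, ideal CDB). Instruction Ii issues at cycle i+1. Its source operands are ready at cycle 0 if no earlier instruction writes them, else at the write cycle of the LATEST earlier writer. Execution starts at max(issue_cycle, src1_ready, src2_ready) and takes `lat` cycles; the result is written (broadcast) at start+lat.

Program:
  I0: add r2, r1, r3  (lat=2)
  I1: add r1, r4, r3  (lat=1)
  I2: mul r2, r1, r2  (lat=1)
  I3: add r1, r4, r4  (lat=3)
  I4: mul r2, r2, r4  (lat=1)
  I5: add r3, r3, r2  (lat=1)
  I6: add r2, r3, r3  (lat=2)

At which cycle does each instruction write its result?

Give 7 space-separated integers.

I0 add r2: issue@1 deps=(None,None) exec_start@1 write@3
I1 add r1: issue@2 deps=(None,None) exec_start@2 write@3
I2 mul r2: issue@3 deps=(1,0) exec_start@3 write@4
I3 add r1: issue@4 deps=(None,None) exec_start@4 write@7
I4 mul r2: issue@5 deps=(2,None) exec_start@5 write@6
I5 add r3: issue@6 deps=(None,4) exec_start@6 write@7
I6 add r2: issue@7 deps=(5,5) exec_start@7 write@9

Answer: 3 3 4 7 6 7 9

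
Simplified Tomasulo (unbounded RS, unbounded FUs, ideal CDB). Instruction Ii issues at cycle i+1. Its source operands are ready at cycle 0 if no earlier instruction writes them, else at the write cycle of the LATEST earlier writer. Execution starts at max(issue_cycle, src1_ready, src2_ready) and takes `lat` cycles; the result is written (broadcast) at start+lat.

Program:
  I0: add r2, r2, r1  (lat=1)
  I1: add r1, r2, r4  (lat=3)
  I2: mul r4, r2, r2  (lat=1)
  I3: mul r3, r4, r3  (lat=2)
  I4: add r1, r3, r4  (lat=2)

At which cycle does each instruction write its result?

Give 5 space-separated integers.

Answer: 2 5 4 6 8

Derivation:
I0 add r2: issue@1 deps=(None,None) exec_start@1 write@2
I1 add r1: issue@2 deps=(0,None) exec_start@2 write@5
I2 mul r4: issue@3 deps=(0,0) exec_start@3 write@4
I3 mul r3: issue@4 deps=(2,None) exec_start@4 write@6
I4 add r1: issue@5 deps=(3,2) exec_start@6 write@8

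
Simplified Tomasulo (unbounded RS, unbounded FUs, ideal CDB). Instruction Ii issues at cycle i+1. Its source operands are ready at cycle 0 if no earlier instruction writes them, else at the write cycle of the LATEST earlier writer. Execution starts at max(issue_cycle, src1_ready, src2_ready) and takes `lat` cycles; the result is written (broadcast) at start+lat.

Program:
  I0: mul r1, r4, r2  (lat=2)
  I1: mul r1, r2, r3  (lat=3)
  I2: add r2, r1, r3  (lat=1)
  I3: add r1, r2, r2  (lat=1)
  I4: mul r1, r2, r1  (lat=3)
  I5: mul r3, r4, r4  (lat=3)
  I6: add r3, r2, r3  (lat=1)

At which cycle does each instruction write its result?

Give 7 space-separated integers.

Answer: 3 5 6 7 10 9 10

Derivation:
I0 mul r1: issue@1 deps=(None,None) exec_start@1 write@3
I1 mul r1: issue@2 deps=(None,None) exec_start@2 write@5
I2 add r2: issue@3 deps=(1,None) exec_start@5 write@6
I3 add r1: issue@4 deps=(2,2) exec_start@6 write@7
I4 mul r1: issue@5 deps=(2,3) exec_start@7 write@10
I5 mul r3: issue@6 deps=(None,None) exec_start@6 write@9
I6 add r3: issue@7 deps=(2,5) exec_start@9 write@10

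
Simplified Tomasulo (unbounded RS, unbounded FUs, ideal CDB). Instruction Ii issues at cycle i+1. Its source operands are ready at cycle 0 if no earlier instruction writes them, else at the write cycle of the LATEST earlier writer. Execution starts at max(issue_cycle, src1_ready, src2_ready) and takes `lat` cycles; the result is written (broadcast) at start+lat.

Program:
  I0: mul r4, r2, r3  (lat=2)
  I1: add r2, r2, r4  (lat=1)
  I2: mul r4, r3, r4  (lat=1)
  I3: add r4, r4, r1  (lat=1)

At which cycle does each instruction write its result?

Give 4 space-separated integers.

Answer: 3 4 4 5

Derivation:
I0 mul r4: issue@1 deps=(None,None) exec_start@1 write@3
I1 add r2: issue@2 deps=(None,0) exec_start@3 write@4
I2 mul r4: issue@3 deps=(None,0) exec_start@3 write@4
I3 add r4: issue@4 deps=(2,None) exec_start@4 write@5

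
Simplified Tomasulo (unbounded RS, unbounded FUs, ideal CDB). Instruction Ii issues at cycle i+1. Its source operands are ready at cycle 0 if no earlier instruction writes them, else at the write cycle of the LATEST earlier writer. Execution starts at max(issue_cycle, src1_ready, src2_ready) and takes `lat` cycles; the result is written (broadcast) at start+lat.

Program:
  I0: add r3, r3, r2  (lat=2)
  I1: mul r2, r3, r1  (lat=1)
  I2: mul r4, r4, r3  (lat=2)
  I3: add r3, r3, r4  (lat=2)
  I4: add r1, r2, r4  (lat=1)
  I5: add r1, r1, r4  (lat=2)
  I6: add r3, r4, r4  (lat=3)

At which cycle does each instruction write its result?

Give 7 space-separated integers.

I0 add r3: issue@1 deps=(None,None) exec_start@1 write@3
I1 mul r2: issue@2 deps=(0,None) exec_start@3 write@4
I2 mul r4: issue@3 deps=(None,0) exec_start@3 write@5
I3 add r3: issue@4 deps=(0,2) exec_start@5 write@7
I4 add r1: issue@5 deps=(1,2) exec_start@5 write@6
I5 add r1: issue@6 deps=(4,2) exec_start@6 write@8
I6 add r3: issue@7 deps=(2,2) exec_start@7 write@10

Answer: 3 4 5 7 6 8 10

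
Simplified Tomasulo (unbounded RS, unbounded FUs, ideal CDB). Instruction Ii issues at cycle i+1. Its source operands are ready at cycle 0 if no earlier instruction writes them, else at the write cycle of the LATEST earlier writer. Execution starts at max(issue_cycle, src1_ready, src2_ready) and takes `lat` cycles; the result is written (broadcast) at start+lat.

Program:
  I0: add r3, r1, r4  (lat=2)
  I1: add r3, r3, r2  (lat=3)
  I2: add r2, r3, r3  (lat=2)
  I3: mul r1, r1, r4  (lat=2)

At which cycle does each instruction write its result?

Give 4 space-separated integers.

Answer: 3 6 8 6

Derivation:
I0 add r3: issue@1 deps=(None,None) exec_start@1 write@3
I1 add r3: issue@2 deps=(0,None) exec_start@3 write@6
I2 add r2: issue@3 deps=(1,1) exec_start@6 write@8
I3 mul r1: issue@4 deps=(None,None) exec_start@4 write@6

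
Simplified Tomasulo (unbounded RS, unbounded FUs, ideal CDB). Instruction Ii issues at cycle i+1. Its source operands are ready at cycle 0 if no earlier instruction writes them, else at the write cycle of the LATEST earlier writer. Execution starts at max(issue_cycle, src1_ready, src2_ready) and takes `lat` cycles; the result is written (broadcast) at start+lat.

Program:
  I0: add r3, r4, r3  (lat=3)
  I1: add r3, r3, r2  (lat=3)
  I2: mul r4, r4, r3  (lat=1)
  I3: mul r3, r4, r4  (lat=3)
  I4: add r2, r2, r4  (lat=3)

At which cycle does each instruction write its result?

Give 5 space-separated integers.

I0 add r3: issue@1 deps=(None,None) exec_start@1 write@4
I1 add r3: issue@2 deps=(0,None) exec_start@4 write@7
I2 mul r4: issue@3 deps=(None,1) exec_start@7 write@8
I3 mul r3: issue@4 deps=(2,2) exec_start@8 write@11
I4 add r2: issue@5 deps=(None,2) exec_start@8 write@11

Answer: 4 7 8 11 11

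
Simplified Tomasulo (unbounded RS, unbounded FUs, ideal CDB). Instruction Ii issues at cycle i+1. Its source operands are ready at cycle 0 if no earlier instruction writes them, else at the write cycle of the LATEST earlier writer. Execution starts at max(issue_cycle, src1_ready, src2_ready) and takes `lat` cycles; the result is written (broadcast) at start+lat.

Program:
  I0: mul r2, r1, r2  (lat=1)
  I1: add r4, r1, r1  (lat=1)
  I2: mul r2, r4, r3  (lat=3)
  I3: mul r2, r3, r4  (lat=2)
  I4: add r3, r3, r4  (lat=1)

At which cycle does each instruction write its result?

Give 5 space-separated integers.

I0 mul r2: issue@1 deps=(None,None) exec_start@1 write@2
I1 add r4: issue@2 deps=(None,None) exec_start@2 write@3
I2 mul r2: issue@3 deps=(1,None) exec_start@3 write@6
I3 mul r2: issue@4 deps=(None,1) exec_start@4 write@6
I4 add r3: issue@5 deps=(None,1) exec_start@5 write@6

Answer: 2 3 6 6 6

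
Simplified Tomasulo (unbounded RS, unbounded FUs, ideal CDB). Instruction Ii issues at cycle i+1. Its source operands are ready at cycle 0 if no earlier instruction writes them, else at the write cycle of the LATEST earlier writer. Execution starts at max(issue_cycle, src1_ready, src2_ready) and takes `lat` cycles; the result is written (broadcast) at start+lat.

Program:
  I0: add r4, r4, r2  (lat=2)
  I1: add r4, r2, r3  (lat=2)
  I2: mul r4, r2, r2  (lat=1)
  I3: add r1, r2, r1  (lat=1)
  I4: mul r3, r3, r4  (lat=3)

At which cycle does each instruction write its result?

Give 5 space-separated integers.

Answer: 3 4 4 5 8

Derivation:
I0 add r4: issue@1 deps=(None,None) exec_start@1 write@3
I1 add r4: issue@2 deps=(None,None) exec_start@2 write@4
I2 mul r4: issue@3 deps=(None,None) exec_start@3 write@4
I3 add r1: issue@4 deps=(None,None) exec_start@4 write@5
I4 mul r3: issue@5 deps=(None,2) exec_start@5 write@8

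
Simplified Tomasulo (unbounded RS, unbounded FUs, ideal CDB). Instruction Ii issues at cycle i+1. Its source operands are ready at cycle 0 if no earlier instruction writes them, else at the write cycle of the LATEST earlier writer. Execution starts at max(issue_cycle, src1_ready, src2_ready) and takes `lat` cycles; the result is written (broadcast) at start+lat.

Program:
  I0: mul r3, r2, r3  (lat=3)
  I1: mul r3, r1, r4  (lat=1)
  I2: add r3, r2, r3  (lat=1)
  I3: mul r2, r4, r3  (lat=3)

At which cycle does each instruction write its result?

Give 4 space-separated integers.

I0 mul r3: issue@1 deps=(None,None) exec_start@1 write@4
I1 mul r3: issue@2 deps=(None,None) exec_start@2 write@3
I2 add r3: issue@3 deps=(None,1) exec_start@3 write@4
I3 mul r2: issue@4 deps=(None,2) exec_start@4 write@7

Answer: 4 3 4 7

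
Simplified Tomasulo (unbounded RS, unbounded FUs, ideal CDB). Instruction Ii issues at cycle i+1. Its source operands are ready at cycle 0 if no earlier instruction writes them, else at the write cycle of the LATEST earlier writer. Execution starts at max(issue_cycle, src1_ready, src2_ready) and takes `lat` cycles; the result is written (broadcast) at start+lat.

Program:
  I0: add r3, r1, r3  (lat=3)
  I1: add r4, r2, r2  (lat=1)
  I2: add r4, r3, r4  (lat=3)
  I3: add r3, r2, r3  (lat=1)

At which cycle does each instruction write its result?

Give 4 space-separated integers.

Answer: 4 3 7 5

Derivation:
I0 add r3: issue@1 deps=(None,None) exec_start@1 write@4
I1 add r4: issue@2 deps=(None,None) exec_start@2 write@3
I2 add r4: issue@3 deps=(0,1) exec_start@4 write@7
I3 add r3: issue@4 deps=(None,0) exec_start@4 write@5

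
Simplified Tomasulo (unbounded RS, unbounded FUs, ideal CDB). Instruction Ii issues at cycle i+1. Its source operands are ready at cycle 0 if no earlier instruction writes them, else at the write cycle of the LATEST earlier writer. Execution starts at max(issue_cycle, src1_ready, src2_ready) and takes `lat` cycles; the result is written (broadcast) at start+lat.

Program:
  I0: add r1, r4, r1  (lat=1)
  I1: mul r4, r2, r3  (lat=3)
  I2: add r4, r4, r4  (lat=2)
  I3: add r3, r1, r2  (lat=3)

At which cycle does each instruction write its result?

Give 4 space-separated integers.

Answer: 2 5 7 7

Derivation:
I0 add r1: issue@1 deps=(None,None) exec_start@1 write@2
I1 mul r4: issue@2 deps=(None,None) exec_start@2 write@5
I2 add r4: issue@3 deps=(1,1) exec_start@5 write@7
I3 add r3: issue@4 deps=(0,None) exec_start@4 write@7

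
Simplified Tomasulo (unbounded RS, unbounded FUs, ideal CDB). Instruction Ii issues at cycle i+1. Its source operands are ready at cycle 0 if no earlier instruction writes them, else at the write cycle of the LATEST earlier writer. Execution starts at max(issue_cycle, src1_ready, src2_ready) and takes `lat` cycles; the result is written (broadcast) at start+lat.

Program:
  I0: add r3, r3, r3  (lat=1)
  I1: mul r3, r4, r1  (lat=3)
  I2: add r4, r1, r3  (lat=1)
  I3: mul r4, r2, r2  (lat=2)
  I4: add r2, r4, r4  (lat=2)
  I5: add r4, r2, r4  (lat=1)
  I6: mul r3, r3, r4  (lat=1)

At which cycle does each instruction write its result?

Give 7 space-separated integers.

Answer: 2 5 6 6 8 9 10

Derivation:
I0 add r3: issue@1 deps=(None,None) exec_start@1 write@2
I1 mul r3: issue@2 deps=(None,None) exec_start@2 write@5
I2 add r4: issue@3 deps=(None,1) exec_start@5 write@6
I3 mul r4: issue@4 deps=(None,None) exec_start@4 write@6
I4 add r2: issue@5 deps=(3,3) exec_start@6 write@8
I5 add r4: issue@6 deps=(4,3) exec_start@8 write@9
I6 mul r3: issue@7 deps=(1,5) exec_start@9 write@10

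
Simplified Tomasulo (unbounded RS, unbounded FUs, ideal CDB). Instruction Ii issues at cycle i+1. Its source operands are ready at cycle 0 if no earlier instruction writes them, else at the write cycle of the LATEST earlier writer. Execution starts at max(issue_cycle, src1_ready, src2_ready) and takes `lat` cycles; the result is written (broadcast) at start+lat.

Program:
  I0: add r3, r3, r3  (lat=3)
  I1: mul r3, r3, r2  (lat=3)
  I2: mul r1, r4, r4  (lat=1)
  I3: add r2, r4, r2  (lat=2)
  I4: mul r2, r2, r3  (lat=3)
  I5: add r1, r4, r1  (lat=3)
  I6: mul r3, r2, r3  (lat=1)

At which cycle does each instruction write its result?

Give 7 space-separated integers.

Answer: 4 7 4 6 10 9 11

Derivation:
I0 add r3: issue@1 deps=(None,None) exec_start@1 write@4
I1 mul r3: issue@2 deps=(0,None) exec_start@4 write@7
I2 mul r1: issue@3 deps=(None,None) exec_start@3 write@4
I3 add r2: issue@4 deps=(None,None) exec_start@4 write@6
I4 mul r2: issue@5 deps=(3,1) exec_start@7 write@10
I5 add r1: issue@6 deps=(None,2) exec_start@6 write@9
I6 mul r3: issue@7 deps=(4,1) exec_start@10 write@11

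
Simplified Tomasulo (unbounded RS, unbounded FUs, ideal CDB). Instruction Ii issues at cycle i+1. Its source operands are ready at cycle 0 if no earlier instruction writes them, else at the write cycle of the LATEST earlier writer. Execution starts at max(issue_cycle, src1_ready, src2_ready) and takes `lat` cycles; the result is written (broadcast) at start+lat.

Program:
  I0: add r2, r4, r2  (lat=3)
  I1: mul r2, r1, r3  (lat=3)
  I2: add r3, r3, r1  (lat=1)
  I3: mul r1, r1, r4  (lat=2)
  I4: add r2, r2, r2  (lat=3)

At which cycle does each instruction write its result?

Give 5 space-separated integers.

Answer: 4 5 4 6 8

Derivation:
I0 add r2: issue@1 deps=(None,None) exec_start@1 write@4
I1 mul r2: issue@2 deps=(None,None) exec_start@2 write@5
I2 add r3: issue@3 deps=(None,None) exec_start@3 write@4
I3 mul r1: issue@4 deps=(None,None) exec_start@4 write@6
I4 add r2: issue@5 deps=(1,1) exec_start@5 write@8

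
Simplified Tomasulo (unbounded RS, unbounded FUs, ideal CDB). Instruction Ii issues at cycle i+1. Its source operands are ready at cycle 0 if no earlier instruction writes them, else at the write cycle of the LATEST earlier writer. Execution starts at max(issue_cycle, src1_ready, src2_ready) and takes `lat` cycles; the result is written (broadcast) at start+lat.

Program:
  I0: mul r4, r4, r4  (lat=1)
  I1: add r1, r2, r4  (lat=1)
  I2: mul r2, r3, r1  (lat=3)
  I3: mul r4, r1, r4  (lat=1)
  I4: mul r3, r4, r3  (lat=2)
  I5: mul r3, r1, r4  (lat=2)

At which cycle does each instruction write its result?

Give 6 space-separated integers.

Answer: 2 3 6 5 7 8

Derivation:
I0 mul r4: issue@1 deps=(None,None) exec_start@1 write@2
I1 add r1: issue@2 deps=(None,0) exec_start@2 write@3
I2 mul r2: issue@3 deps=(None,1) exec_start@3 write@6
I3 mul r4: issue@4 deps=(1,0) exec_start@4 write@5
I4 mul r3: issue@5 deps=(3,None) exec_start@5 write@7
I5 mul r3: issue@6 deps=(1,3) exec_start@6 write@8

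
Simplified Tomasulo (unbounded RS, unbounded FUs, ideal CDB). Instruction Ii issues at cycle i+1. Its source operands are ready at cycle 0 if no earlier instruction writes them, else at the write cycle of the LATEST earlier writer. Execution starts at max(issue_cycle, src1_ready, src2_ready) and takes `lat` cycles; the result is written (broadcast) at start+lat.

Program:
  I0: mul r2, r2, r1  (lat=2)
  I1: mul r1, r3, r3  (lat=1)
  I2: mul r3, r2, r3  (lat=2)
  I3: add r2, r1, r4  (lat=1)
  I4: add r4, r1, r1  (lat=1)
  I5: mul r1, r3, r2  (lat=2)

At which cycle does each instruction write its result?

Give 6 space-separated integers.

I0 mul r2: issue@1 deps=(None,None) exec_start@1 write@3
I1 mul r1: issue@2 deps=(None,None) exec_start@2 write@3
I2 mul r3: issue@3 deps=(0,None) exec_start@3 write@5
I3 add r2: issue@4 deps=(1,None) exec_start@4 write@5
I4 add r4: issue@5 deps=(1,1) exec_start@5 write@6
I5 mul r1: issue@6 deps=(2,3) exec_start@6 write@8

Answer: 3 3 5 5 6 8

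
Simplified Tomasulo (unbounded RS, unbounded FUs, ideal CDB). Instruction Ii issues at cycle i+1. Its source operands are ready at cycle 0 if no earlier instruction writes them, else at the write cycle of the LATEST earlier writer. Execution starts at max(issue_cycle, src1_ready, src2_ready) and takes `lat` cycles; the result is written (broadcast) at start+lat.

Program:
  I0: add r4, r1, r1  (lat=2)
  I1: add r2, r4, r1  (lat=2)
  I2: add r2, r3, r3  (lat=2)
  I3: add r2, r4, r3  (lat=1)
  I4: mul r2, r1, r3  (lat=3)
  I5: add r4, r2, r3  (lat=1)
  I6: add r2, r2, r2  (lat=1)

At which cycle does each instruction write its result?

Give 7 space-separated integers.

I0 add r4: issue@1 deps=(None,None) exec_start@1 write@3
I1 add r2: issue@2 deps=(0,None) exec_start@3 write@5
I2 add r2: issue@3 deps=(None,None) exec_start@3 write@5
I3 add r2: issue@4 deps=(0,None) exec_start@4 write@5
I4 mul r2: issue@5 deps=(None,None) exec_start@5 write@8
I5 add r4: issue@6 deps=(4,None) exec_start@8 write@9
I6 add r2: issue@7 deps=(4,4) exec_start@8 write@9

Answer: 3 5 5 5 8 9 9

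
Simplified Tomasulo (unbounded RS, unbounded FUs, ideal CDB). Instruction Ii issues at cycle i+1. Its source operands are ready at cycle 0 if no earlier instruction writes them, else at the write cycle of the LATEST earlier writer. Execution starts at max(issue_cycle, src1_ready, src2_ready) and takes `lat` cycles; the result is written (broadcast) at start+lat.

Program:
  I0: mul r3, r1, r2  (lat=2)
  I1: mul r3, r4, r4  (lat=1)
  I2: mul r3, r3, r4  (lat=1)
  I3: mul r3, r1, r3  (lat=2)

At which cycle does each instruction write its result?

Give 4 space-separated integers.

I0 mul r3: issue@1 deps=(None,None) exec_start@1 write@3
I1 mul r3: issue@2 deps=(None,None) exec_start@2 write@3
I2 mul r3: issue@3 deps=(1,None) exec_start@3 write@4
I3 mul r3: issue@4 deps=(None,2) exec_start@4 write@6

Answer: 3 3 4 6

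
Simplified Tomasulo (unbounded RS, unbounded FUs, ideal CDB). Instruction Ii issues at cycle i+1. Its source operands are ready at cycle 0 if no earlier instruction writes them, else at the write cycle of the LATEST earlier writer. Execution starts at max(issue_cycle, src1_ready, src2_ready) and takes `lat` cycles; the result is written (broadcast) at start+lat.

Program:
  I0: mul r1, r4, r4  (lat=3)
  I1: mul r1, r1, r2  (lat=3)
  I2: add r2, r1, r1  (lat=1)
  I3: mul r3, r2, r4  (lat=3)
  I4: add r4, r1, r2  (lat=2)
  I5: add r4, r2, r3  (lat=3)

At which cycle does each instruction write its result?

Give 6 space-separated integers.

I0 mul r1: issue@1 deps=(None,None) exec_start@1 write@4
I1 mul r1: issue@2 deps=(0,None) exec_start@4 write@7
I2 add r2: issue@3 deps=(1,1) exec_start@7 write@8
I3 mul r3: issue@4 deps=(2,None) exec_start@8 write@11
I4 add r4: issue@5 deps=(1,2) exec_start@8 write@10
I5 add r4: issue@6 deps=(2,3) exec_start@11 write@14

Answer: 4 7 8 11 10 14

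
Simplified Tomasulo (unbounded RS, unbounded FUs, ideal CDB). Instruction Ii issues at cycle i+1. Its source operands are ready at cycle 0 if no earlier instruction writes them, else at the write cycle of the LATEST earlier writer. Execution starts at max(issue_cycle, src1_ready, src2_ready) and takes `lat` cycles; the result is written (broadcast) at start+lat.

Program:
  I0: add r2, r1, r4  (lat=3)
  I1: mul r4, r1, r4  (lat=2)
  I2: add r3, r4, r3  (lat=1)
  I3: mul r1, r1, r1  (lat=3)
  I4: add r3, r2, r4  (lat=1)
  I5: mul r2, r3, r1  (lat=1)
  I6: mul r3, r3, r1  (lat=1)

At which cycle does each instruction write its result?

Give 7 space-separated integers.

I0 add r2: issue@1 deps=(None,None) exec_start@1 write@4
I1 mul r4: issue@2 deps=(None,None) exec_start@2 write@4
I2 add r3: issue@3 deps=(1,None) exec_start@4 write@5
I3 mul r1: issue@4 deps=(None,None) exec_start@4 write@7
I4 add r3: issue@5 deps=(0,1) exec_start@5 write@6
I5 mul r2: issue@6 deps=(4,3) exec_start@7 write@8
I6 mul r3: issue@7 deps=(4,3) exec_start@7 write@8

Answer: 4 4 5 7 6 8 8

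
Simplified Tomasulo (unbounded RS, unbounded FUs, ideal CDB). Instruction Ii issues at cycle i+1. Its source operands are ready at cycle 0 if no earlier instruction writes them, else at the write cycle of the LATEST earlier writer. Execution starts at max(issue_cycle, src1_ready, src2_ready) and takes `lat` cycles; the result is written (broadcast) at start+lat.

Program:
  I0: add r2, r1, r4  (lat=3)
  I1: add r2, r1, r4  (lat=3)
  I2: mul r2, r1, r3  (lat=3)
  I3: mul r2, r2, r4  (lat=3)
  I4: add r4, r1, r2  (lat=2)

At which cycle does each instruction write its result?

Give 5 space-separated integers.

I0 add r2: issue@1 deps=(None,None) exec_start@1 write@4
I1 add r2: issue@2 deps=(None,None) exec_start@2 write@5
I2 mul r2: issue@3 deps=(None,None) exec_start@3 write@6
I3 mul r2: issue@4 deps=(2,None) exec_start@6 write@9
I4 add r4: issue@5 deps=(None,3) exec_start@9 write@11

Answer: 4 5 6 9 11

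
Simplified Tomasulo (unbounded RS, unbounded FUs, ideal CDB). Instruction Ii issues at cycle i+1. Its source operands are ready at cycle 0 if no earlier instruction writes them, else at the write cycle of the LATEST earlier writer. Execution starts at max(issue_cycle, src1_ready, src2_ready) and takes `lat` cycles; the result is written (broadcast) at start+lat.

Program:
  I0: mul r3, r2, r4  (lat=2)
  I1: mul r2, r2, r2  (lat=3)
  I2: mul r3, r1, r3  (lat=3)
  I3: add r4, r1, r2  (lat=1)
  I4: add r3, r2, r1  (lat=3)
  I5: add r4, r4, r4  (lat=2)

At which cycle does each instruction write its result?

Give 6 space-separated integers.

I0 mul r3: issue@1 deps=(None,None) exec_start@1 write@3
I1 mul r2: issue@2 deps=(None,None) exec_start@2 write@5
I2 mul r3: issue@3 deps=(None,0) exec_start@3 write@6
I3 add r4: issue@4 deps=(None,1) exec_start@5 write@6
I4 add r3: issue@5 deps=(1,None) exec_start@5 write@8
I5 add r4: issue@6 deps=(3,3) exec_start@6 write@8

Answer: 3 5 6 6 8 8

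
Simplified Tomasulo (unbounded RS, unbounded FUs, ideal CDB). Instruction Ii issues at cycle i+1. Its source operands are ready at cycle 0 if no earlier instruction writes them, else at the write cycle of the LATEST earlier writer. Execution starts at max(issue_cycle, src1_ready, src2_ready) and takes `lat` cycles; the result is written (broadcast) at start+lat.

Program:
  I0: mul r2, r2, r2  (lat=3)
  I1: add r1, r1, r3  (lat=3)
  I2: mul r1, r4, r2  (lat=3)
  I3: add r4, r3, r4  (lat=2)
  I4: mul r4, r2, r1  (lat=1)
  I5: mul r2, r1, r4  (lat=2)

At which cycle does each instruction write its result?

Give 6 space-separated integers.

Answer: 4 5 7 6 8 10

Derivation:
I0 mul r2: issue@1 deps=(None,None) exec_start@1 write@4
I1 add r1: issue@2 deps=(None,None) exec_start@2 write@5
I2 mul r1: issue@3 deps=(None,0) exec_start@4 write@7
I3 add r4: issue@4 deps=(None,None) exec_start@4 write@6
I4 mul r4: issue@5 deps=(0,2) exec_start@7 write@8
I5 mul r2: issue@6 deps=(2,4) exec_start@8 write@10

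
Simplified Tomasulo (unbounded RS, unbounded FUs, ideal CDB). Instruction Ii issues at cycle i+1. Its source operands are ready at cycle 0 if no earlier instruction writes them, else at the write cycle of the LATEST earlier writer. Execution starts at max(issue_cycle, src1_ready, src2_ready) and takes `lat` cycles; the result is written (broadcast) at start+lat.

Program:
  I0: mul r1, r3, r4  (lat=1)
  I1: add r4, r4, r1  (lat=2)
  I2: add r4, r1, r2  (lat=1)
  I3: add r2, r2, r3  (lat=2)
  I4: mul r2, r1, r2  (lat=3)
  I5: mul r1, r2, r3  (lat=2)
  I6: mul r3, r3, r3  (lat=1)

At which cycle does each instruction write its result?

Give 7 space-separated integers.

Answer: 2 4 4 6 9 11 8

Derivation:
I0 mul r1: issue@1 deps=(None,None) exec_start@1 write@2
I1 add r4: issue@2 deps=(None,0) exec_start@2 write@4
I2 add r4: issue@3 deps=(0,None) exec_start@3 write@4
I3 add r2: issue@4 deps=(None,None) exec_start@4 write@6
I4 mul r2: issue@5 deps=(0,3) exec_start@6 write@9
I5 mul r1: issue@6 deps=(4,None) exec_start@9 write@11
I6 mul r3: issue@7 deps=(None,None) exec_start@7 write@8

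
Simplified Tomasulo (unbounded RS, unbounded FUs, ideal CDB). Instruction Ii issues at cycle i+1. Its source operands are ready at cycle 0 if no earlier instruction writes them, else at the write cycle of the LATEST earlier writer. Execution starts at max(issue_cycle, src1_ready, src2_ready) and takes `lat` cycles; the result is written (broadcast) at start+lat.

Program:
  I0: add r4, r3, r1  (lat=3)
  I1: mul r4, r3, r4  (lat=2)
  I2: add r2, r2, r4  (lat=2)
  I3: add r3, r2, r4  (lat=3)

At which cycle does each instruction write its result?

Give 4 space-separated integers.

Answer: 4 6 8 11

Derivation:
I0 add r4: issue@1 deps=(None,None) exec_start@1 write@4
I1 mul r4: issue@2 deps=(None,0) exec_start@4 write@6
I2 add r2: issue@3 deps=(None,1) exec_start@6 write@8
I3 add r3: issue@4 deps=(2,1) exec_start@8 write@11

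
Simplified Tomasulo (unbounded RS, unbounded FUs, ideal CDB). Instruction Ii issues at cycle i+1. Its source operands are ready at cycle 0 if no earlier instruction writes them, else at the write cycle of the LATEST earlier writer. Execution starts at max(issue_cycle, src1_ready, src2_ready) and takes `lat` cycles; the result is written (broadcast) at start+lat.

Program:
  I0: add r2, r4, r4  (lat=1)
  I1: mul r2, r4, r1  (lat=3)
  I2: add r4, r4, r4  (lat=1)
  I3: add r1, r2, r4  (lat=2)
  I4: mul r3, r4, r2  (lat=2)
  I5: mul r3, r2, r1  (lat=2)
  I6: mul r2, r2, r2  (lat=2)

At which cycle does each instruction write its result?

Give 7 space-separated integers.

I0 add r2: issue@1 deps=(None,None) exec_start@1 write@2
I1 mul r2: issue@2 deps=(None,None) exec_start@2 write@5
I2 add r4: issue@3 deps=(None,None) exec_start@3 write@4
I3 add r1: issue@4 deps=(1,2) exec_start@5 write@7
I4 mul r3: issue@5 deps=(2,1) exec_start@5 write@7
I5 mul r3: issue@6 deps=(1,3) exec_start@7 write@9
I6 mul r2: issue@7 deps=(1,1) exec_start@7 write@9

Answer: 2 5 4 7 7 9 9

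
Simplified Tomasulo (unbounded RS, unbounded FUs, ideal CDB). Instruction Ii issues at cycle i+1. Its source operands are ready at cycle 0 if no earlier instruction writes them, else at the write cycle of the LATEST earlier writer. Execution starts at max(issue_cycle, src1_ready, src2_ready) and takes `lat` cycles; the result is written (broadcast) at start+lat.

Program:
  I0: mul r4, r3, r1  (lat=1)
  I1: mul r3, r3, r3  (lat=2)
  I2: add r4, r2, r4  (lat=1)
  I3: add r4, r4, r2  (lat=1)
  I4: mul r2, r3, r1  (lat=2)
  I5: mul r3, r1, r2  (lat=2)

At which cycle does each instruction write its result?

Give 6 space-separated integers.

I0 mul r4: issue@1 deps=(None,None) exec_start@1 write@2
I1 mul r3: issue@2 deps=(None,None) exec_start@2 write@4
I2 add r4: issue@3 deps=(None,0) exec_start@3 write@4
I3 add r4: issue@4 deps=(2,None) exec_start@4 write@5
I4 mul r2: issue@5 deps=(1,None) exec_start@5 write@7
I5 mul r3: issue@6 deps=(None,4) exec_start@7 write@9

Answer: 2 4 4 5 7 9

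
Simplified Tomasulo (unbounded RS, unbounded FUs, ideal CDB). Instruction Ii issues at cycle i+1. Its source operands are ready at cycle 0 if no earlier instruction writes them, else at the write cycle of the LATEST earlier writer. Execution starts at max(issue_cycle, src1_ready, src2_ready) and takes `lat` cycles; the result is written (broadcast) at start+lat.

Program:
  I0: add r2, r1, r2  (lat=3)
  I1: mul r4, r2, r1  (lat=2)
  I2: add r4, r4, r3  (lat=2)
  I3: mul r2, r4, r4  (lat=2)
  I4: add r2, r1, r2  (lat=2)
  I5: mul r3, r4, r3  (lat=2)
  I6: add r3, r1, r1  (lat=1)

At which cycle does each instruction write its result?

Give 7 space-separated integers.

Answer: 4 6 8 10 12 10 8

Derivation:
I0 add r2: issue@1 deps=(None,None) exec_start@1 write@4
I1 mul r4: issue@2 deps=(0,None) exec_start@4 write@6
I2 add r4: issue@3 deps=(1,None) exec_start@6 write@8
I3 mul r2: issue@4 deps=(2,2) exec_start@8 write@10
I4 add r2: issue@5 deps=(None,3) exec_start@10 write@12
I5 mul r3: issue@6 deps=(2,None) exec_start@8 write@10
I6 add r3: issue@7 deps=(None,None) exec_start@7 write@8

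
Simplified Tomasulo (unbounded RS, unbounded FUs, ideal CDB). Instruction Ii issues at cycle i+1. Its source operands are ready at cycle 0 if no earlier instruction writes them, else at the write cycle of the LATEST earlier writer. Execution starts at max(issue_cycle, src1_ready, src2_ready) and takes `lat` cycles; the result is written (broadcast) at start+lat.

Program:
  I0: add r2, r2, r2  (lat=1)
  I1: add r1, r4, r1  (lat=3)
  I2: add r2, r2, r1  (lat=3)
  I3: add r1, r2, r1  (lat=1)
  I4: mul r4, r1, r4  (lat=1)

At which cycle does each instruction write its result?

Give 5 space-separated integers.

Answer: 2 5 8 9 10

Derivation:
I0 add r2: issue@1 deps=(None,None) exec_start@1 write@2
I1 add r1: issue@2 deps=(None,None) exec_start@2 write@5
I2 add r2: issue@3 deps=(0,1) exec_start@5 write@8
I3 add r1: issue@4 deps=(2,1) exec_start@8 write@9
I4 mul r4: issue@5 deps=(3,None) exec_start@9 write@10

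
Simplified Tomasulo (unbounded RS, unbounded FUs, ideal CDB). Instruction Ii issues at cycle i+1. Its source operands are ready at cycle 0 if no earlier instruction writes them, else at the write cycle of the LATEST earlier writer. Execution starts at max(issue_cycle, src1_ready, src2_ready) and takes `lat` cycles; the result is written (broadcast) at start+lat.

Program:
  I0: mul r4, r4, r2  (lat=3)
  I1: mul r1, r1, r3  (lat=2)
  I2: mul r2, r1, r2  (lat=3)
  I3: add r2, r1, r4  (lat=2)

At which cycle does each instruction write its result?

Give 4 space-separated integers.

Answer: 4 4 7 6

Derivation:
I0 mul r4: issue@1 deps=(None,None) exec_start@1 write@4
I1 mul r1: issue@2 deps=(None,None) exec_start@2 write@4
I2 mul r2: issue@3 deps=(1,None) exec_start@4 write@7
I3 add r2: issue@4 deps=(1,0) exec_start@4 write@6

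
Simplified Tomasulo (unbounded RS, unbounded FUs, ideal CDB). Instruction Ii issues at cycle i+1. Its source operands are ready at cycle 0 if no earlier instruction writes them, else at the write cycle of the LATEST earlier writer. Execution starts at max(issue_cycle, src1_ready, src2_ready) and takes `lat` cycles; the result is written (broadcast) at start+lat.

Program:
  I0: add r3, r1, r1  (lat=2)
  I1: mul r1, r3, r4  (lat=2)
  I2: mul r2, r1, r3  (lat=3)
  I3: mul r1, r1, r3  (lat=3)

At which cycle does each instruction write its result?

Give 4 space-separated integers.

Answer: 3 5 8 8

Derivation:
I0 add r3: issue@1 deps=(None,None) exec_start@1 write@3
I1 mul r1: issue@2 deps=(0,None) exec_start@3 write@5
I2 mul r2: issue@3 deps=(1,0) exec_start@5 write@8
I3 mul r1: issue@4 deps=(1,0) exec_start@5 write@8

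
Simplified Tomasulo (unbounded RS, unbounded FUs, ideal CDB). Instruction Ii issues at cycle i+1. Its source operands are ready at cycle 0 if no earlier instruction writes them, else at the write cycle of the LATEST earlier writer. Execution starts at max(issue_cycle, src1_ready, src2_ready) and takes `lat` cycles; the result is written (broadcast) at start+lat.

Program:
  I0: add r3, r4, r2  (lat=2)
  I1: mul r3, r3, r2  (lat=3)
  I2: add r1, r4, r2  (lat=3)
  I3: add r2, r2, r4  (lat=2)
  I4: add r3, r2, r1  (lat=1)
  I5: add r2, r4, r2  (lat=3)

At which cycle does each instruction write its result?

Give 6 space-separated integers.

Answer: 3 6 6 6 7 9

Derivation:
I0 add r3: issue@1 deps=(None,None) exec_start@1 write@3
I1 mul r3: issue@2 deps=(0,None) exec_start@3 write@6
I2 add r1: issue@3 deps=(None,None) exec_start@3 write@6
I3 add r2: issue@4 deps=(None,None) exec_start@4 write@6
I4 add r3: issue@5 deps=(3,2) exec_start@6 write@7
I5 add r2: issue@6 deps=(None,3) exec_start@6 write@9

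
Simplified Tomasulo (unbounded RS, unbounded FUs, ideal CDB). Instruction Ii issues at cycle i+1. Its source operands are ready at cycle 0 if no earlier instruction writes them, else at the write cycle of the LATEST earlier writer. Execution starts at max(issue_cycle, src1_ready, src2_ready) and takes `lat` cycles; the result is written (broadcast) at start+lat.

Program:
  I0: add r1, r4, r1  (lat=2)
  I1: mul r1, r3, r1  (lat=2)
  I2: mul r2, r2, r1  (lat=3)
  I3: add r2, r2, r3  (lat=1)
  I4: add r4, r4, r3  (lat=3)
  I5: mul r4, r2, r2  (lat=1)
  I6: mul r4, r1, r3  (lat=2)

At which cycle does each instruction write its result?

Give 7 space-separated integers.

Answer: 3 5 8 9 8 10 9

Derivation:
I0 add r1: issue@1 deps=(None,None) exec_start@1 write@3
I1 mul r1: issue@2 deps=(None,0) exec_start@3 write@5
I2 mul r2: issue@3 deps=(None,1) exec_start@5 write@8
I3 add r2: issue@4 deps=(2,None) exec_start@8 write@9
I4 add r4: issue@5 deps=(None,None) exec_start@5 write@8
I5 mul r4: issue@6 deps=(3,3) exec_start@9 write@10
I6 mul r4: issue@7 deps=(1,None) exec_start@7 write@9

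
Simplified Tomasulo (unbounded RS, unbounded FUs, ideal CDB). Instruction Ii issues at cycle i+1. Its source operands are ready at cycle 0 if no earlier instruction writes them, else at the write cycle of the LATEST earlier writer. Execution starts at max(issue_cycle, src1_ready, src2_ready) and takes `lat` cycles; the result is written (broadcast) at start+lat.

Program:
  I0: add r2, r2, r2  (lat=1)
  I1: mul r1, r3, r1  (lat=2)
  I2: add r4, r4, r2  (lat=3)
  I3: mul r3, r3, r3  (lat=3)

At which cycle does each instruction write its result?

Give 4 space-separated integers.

Answer: 2 4 6 7

Derivation:
I0 add r2: issue@1 deps=(None,None) exec_start@1 write@2
I1 mul r1: issue@2 deps=(None,None) exec_start@2 write@4
I2 add r4: issue@3 deps=(None,0) exec_start@3 write@6
I3 mul r3: issue@4 deps=(None,None) exec_start@4 write@7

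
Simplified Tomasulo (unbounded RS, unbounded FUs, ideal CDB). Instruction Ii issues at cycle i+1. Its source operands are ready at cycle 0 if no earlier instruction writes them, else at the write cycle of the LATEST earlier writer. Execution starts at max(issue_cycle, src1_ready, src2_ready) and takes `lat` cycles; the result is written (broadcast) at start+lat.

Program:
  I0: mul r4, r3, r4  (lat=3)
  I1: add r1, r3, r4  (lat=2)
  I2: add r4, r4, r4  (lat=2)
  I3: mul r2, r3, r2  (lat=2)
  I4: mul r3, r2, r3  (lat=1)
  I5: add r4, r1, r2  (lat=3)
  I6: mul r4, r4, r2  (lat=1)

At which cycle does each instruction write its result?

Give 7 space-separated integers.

Answer: 4 6 6 6 7 9 10

Derivation:
I0 mul r4: issue@1 deps=(None,None) exec_start@1 write@4
I1 add r1: issue@2 deps=(None,0) exec_start@4 write@6
I2 add r4: issue@3 deps=(0,0) exec_start@4 write@6
I3 mul r2: issue@4 deps=(None,None) exec_start@4 write@6
I4 mul r3: issue@5 deps=(3,None) exec_start@6 write@7
I5 add r4: issue@6 deps=(1,3) exec_start@6 write@9
I6 mul r4: issue@7 deps=(5,3) exec_start@9 write@10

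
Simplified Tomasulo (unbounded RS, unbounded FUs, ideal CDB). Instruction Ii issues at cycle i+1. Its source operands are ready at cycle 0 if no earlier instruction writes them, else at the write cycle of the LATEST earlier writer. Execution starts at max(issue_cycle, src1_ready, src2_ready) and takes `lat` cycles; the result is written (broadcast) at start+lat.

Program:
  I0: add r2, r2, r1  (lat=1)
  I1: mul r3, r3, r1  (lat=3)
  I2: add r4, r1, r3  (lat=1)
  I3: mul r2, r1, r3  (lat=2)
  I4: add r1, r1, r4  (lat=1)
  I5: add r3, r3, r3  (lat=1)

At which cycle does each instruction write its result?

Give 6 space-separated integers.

I0 add r2: issue@1 deps=(None,None) exec_start@1 write@2
I1 mul r3: issue@2 deps=(None,None) exec_start@2 write@5
I2 add r4: issue@3 deps=(None,1) exec_start@5 write@6
I3 mul r2: issue@4 deps=(None,1) exec_start@5 write@7
I4 add r1: issue@5 deps=(None,2) exec_start@6 write@7
I5 add r3: issue@6 deps=(1,1) exec_start@6 write@7

Answer: 2 5 6 7 7 7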